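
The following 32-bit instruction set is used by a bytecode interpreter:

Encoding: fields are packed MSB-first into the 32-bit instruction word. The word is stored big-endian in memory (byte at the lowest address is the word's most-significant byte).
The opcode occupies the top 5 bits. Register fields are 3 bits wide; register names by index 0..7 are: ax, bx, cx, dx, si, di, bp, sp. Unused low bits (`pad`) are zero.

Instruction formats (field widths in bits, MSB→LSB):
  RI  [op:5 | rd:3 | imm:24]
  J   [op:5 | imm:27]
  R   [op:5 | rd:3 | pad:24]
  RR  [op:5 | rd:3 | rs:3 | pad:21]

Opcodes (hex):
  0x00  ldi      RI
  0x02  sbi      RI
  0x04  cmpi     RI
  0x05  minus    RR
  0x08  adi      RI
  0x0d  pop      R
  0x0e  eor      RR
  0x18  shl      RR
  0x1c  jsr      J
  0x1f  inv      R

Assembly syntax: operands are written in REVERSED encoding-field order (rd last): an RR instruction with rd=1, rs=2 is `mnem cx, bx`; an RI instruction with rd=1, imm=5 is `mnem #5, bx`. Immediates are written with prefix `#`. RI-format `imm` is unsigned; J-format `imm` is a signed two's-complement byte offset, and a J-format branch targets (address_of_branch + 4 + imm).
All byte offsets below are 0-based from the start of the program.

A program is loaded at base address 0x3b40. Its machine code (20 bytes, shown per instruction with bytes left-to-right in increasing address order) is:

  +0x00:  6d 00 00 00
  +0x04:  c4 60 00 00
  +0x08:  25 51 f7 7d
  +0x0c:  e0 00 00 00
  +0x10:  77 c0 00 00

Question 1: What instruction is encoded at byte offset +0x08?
off 0x08: read 25 51 f7 7d as big → 0x2551f77d
  op=0x2551f77d>>27=0x4 ⇒ cmpi (RI)
  rd@[26:24]=0x5 ⇒ di
  imm@[23:0]=0x51f77d ⇒ #5371773

cmpi #5371773, di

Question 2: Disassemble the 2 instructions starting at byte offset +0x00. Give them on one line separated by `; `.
pop di; shl dx, si

+0x00: 6d 00 00 00 ⇒ word 0x6d000000 (big)
  opcode bits[31:27]=0xd: pop/R
  [26:24] rd=5 = di
+0x04: c4 60 00 00 ⇒ word 0xc4600000 (big)
  opcode bits[31:27]=0x18: shl/RR
  [26:24] rd=4 = si
  [23:21] rs=3 = dx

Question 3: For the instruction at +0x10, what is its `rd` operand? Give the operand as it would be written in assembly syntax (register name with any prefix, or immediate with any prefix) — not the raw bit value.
sp

+0x10: 77 c0 00 00 ⇒ word 0x77c00000 (big)
  opcode bits[31:27]=0xe: eor/RR
  rd: (w>>24)&0x7=0x7 → sp
  rs: (w>>21)&0x7=0x6 → bp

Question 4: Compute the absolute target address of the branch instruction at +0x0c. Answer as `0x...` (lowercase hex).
[0c] e0 00 00 00 → 0xe0000000
  top 5b → 0x1c → jsr [J]
  [26:0] imm=0 = #0
  target = base 0x3b40 + off 0x0c + 4 + imm 0 = 0x3b50

0x3b50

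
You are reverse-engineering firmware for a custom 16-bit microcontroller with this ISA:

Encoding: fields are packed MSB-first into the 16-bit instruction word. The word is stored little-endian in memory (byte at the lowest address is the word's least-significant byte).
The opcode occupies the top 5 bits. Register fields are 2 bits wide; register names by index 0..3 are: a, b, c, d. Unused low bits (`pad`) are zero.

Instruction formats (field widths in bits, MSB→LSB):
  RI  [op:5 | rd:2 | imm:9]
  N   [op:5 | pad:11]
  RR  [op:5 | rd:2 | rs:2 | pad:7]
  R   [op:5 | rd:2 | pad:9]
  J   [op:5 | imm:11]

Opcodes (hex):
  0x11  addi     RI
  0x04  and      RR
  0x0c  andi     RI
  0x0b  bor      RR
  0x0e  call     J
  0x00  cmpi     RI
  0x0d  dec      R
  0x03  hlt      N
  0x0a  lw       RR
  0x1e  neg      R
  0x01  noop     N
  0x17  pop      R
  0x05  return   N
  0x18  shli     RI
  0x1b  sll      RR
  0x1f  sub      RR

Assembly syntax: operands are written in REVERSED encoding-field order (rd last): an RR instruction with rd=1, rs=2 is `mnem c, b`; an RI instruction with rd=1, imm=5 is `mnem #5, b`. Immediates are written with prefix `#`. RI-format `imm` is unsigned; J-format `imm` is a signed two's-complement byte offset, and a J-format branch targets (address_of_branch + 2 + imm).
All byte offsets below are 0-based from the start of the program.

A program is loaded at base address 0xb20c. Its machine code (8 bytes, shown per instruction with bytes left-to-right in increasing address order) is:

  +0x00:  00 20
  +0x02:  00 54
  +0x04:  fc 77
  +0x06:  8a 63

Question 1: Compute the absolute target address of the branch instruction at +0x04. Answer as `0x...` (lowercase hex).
0xb20e

[04] fc 77 → 0x77fc
  op=0x77fc>>11=0xe ⇒ call (J)
  imm: (w>>0)&0x7ff=0x7fc (s11→-4) → #-4
  target = base 0xb20c + off 0x04 + 2 + imm -4 = 0xb20e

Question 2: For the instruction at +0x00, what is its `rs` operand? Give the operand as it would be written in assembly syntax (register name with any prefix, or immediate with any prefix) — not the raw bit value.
a

+0x00: 00 20 ⇒ word 0x2000 (little)
  op=0x2000>>11=0x4 ⇒ and (RR)
  rd: (w>>9)&0x3=0x0 → a
  rs: (w>>7)&0x3=0x0 → a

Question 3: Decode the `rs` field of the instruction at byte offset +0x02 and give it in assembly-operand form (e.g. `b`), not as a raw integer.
a

+0x02: 00 54 ⇒ word 0x5400 (little)
  op=0x5400>>11=0xa ⇒ lw (RR)
  rd: (w>>9)&0x3=0x2 → c
  rs: (w>>7)&0x3=0x0 → a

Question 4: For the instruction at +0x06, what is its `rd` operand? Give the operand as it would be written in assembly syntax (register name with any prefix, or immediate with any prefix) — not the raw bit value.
b

+0x06: 8a 63 ⇒ word 0x638a (little)
  top 5b → 0xc → andi [RI]
  rd: (w>>9)&0x3=0x1 → b
  imm: (w>>0)&0x1ff=0x18a → #394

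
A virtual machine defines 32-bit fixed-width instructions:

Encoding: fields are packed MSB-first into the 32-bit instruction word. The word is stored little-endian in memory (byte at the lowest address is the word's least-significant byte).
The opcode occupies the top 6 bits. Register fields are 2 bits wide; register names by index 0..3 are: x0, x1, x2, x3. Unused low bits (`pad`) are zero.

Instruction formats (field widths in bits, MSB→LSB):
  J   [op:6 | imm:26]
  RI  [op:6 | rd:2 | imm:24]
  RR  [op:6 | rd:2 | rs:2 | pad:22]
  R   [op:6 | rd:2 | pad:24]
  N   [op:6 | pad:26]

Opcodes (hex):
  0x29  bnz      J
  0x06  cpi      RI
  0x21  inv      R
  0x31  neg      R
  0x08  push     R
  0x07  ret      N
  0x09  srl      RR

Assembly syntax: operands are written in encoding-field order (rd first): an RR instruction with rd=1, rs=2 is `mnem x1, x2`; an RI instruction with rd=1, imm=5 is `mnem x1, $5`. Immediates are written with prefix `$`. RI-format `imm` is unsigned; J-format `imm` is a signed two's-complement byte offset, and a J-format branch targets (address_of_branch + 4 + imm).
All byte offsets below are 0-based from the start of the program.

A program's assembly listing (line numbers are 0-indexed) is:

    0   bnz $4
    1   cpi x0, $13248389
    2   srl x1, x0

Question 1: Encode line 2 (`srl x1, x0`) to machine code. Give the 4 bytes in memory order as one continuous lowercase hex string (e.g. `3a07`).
00000025

line 2 (srl): pack op=0x9:6|rd=1:2|rs=0:2|pad=0:22 = 0x25000000; little→ 00 00 00 25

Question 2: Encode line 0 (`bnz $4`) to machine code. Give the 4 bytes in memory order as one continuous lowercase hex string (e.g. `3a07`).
040000a4

line 0 (bnz): pack op=0x29:6|imm=4:26 = 0xa4000004; little→ 04 00 00 a4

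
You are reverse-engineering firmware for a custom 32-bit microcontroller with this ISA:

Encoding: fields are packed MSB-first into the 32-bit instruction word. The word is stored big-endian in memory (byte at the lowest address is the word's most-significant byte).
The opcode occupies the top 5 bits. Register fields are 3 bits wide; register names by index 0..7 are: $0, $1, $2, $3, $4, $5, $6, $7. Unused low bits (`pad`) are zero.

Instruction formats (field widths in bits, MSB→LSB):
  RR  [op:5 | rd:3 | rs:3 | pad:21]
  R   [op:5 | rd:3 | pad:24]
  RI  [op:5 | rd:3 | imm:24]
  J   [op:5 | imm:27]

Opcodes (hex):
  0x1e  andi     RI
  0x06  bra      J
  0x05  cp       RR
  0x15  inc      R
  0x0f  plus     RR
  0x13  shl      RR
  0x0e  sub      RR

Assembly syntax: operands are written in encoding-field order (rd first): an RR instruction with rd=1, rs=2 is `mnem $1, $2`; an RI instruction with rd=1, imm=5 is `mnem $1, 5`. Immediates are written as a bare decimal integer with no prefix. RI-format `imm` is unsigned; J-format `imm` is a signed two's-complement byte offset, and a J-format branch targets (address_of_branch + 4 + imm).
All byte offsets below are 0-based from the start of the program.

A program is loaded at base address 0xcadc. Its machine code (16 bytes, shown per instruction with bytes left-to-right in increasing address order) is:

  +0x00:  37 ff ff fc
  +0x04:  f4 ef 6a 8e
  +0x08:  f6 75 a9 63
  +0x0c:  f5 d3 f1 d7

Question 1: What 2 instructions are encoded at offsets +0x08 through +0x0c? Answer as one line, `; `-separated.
andi $6, 7711075; andi $5, 13890007

[08] f6 75 a9 63 → 0xf675a963
  op=0xf675a963>>27=0x1e ⇒ andi (RI)
  rd: (w>>24)&0x7=0x6 → $6
  imm: (w>>0)&0xffffff=0x75a963 → 7711075
[0c] f5 d3 f1 d7 → 0xf5d3f1d7
  op=0xf5d3f1d7>>27=0x1e ⇒ andi (RI)
  rd: (w>>24)&0x7=0x5 → $5
  imm: (w>>0)&0xffffff=0xd3f1d7 → 13890007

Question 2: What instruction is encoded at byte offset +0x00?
bra -4

@+00  big-endian(37 ff ff fc) = 0x37fffffc
  opcode bits[31:27]=0x6: bra/J
  [26:0] imm=134217724 (s27→-4) = -4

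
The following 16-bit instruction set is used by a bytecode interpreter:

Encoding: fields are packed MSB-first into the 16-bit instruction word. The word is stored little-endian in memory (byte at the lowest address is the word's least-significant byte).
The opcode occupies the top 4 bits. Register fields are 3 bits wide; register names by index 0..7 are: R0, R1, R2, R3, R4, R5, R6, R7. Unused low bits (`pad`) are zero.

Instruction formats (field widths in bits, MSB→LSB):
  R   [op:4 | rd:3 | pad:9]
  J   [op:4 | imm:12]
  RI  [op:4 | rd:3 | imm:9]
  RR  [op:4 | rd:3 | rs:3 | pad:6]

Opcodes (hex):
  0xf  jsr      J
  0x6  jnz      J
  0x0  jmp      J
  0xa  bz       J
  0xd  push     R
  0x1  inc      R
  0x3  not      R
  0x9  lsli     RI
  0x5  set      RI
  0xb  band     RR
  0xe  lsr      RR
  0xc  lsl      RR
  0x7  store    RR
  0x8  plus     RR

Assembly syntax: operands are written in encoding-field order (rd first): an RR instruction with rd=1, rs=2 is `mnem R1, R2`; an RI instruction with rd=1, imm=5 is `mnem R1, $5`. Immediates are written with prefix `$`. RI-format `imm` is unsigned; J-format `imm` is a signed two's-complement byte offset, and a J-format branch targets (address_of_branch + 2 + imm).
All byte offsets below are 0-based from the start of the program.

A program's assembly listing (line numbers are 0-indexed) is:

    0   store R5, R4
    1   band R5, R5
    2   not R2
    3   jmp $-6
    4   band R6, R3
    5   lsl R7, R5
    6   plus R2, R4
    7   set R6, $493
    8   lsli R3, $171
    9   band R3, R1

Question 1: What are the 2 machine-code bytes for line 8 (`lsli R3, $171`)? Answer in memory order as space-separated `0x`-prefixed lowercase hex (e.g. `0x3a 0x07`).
0xab 0x96

line 8 (lsli): pack op=0x9:4|rd=3:3|imm=171:9 = 0x96ab; little→ ab 96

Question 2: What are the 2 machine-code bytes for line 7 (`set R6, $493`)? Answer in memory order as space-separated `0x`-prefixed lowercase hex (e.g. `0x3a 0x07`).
7. set fields op=0x5:4|rd=6:3|imm=493:9 → word 5dedh → ed 5d

0xed 0x5d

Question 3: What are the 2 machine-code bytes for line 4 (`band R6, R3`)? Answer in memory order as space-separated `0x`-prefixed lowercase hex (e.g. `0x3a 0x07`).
0xc0 0xbc

4. band fields op=0xb:4|rd=6:3|rs=3:3|pad=0:6 → word bcc0h → c0 bc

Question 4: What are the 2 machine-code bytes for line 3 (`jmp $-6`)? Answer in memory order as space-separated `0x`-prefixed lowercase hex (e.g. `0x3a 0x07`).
0xfa 0x0f

line 3 (jmp): pack op=0x0:4|imm=-6:12 = 0x0ffa; little→ fa 0f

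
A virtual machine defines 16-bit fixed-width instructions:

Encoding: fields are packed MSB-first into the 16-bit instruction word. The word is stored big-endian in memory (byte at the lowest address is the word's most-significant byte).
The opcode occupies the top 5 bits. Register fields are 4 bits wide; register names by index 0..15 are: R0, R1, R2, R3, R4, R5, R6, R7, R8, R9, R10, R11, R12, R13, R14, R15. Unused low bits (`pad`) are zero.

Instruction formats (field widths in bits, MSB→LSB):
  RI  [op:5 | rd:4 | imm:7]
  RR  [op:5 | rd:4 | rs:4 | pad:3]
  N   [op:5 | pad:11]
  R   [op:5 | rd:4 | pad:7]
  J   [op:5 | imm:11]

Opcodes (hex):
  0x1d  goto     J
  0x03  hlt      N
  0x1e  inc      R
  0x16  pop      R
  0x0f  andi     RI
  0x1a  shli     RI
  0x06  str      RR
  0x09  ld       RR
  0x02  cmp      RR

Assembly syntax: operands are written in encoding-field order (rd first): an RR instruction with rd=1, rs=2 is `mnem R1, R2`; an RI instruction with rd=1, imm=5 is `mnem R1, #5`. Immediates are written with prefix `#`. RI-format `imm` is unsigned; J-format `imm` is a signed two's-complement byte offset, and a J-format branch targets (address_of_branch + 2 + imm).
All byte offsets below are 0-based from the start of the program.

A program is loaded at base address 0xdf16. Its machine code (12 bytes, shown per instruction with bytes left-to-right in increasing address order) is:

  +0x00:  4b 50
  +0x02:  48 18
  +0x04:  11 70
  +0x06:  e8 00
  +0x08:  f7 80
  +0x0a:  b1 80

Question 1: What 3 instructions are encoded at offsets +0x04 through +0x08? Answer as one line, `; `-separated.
cmp R2, R14; goto #0; inc R15

[04] 11 70 → 0x1170
  opcode bits[15:11]=0x2: cmp/RR
  rd@[10:7]=0x2 ⇒ R2
  rs@[6:3]=0xe ⇒ R14
[06] e8 00 → 0xe800
  opcode bits[15:11]=0x1d: goto/J
  imm@[10:0]=0x0 ⇒ #0
[08] f7 80 → 0xf780
  opcode bits[15:11]=0x1e: inc/R
  rd@[10:7]=0xf ⇒ R15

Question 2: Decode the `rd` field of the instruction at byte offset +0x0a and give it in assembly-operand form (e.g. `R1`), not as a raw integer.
R3

[0a] b1 80 → 0xb180
  top 5b → 0x16 → pop [R]
  rd@[10:7]=0x3 ⇒ R3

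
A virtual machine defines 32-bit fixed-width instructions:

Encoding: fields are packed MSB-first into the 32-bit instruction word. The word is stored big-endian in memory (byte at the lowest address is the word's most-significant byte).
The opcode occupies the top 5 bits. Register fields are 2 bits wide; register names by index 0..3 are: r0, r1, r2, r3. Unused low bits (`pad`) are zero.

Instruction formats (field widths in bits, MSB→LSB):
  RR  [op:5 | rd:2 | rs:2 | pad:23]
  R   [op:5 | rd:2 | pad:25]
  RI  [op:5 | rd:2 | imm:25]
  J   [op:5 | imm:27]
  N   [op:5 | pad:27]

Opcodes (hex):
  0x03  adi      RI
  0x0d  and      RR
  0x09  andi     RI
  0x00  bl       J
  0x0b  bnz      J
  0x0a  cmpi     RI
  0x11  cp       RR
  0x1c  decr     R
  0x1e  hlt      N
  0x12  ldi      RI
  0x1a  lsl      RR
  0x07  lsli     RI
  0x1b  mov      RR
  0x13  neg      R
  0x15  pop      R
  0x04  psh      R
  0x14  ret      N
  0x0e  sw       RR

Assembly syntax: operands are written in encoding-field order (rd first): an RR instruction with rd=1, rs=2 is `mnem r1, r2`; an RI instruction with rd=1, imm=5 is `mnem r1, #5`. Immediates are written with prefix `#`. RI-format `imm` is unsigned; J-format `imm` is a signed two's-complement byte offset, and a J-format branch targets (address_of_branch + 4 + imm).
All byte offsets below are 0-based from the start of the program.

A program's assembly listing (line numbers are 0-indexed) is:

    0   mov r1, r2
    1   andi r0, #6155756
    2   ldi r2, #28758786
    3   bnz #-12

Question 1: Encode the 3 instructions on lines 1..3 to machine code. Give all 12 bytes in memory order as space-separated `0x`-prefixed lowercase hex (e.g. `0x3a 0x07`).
L1: andi op=0x9:5|rd=0:2|imm=6155756:25 ⇒ 0x485dedec ⇒ big 48 5d ed ec
L2: ldi op=0x12:5|rd=2:2|imm=28758786:25 ⇒ 0x95b6d302 ⇒ big 95 b6 d3 02
L3: bnz op=0xb:5|imm=-12:27 ⇒ 0x5ffffff4 ⇒ big 5f ff ff f4

0x48 0x5d 0xed 0xec 0x95 0xb6 0xd3 0x02 0x5f 0xff 0xff 0xf4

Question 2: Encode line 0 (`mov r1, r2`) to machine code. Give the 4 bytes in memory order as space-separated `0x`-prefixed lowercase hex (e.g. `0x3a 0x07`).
line 0 (mov): pack op=0x1b:5|rd=1:2|rs=2:2|pad=0:23 = 0xdb000000; big→ db 00 00 00

0xdb 0x00 0x00 0x00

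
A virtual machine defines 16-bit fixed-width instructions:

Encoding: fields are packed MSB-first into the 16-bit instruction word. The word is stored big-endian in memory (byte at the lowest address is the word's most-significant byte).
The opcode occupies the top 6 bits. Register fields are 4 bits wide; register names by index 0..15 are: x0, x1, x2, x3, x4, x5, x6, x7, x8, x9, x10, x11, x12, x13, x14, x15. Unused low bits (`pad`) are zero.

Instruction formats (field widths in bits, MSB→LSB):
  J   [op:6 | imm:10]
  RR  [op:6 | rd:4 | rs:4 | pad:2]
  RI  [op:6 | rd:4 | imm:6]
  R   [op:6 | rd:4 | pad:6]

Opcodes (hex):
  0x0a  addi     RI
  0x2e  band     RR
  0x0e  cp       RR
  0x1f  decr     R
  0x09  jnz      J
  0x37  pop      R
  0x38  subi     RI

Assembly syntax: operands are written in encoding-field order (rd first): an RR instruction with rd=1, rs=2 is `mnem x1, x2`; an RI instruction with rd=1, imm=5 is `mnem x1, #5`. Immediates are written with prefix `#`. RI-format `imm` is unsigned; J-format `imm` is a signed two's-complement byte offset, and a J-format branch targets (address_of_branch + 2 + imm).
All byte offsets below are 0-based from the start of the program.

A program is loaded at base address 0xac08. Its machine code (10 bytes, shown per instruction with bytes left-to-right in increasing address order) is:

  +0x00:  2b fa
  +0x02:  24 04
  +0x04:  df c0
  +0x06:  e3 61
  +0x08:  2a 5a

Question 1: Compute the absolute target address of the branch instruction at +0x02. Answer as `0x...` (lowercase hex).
+0x02: 24 04 ⇒ word 0x2404 (big)
  top 6b → 0x9 → jnz [J]
  imm: (w>>0)&0x3ff=0x4 → #4
  target = base 0xac08 + off 0x02 + 2 + imm 4 = 0xac10

0xac10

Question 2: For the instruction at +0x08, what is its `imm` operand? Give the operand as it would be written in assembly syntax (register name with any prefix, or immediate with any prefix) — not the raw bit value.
#26

off 0x08: read 2a 5a as big → 0x2a5a
  opcode bits[15:10]=0xa: addi/RI
  rd@[9:6]=0x9 ⇒ x9
  imm@[5:0]=0x1a ⇒ #26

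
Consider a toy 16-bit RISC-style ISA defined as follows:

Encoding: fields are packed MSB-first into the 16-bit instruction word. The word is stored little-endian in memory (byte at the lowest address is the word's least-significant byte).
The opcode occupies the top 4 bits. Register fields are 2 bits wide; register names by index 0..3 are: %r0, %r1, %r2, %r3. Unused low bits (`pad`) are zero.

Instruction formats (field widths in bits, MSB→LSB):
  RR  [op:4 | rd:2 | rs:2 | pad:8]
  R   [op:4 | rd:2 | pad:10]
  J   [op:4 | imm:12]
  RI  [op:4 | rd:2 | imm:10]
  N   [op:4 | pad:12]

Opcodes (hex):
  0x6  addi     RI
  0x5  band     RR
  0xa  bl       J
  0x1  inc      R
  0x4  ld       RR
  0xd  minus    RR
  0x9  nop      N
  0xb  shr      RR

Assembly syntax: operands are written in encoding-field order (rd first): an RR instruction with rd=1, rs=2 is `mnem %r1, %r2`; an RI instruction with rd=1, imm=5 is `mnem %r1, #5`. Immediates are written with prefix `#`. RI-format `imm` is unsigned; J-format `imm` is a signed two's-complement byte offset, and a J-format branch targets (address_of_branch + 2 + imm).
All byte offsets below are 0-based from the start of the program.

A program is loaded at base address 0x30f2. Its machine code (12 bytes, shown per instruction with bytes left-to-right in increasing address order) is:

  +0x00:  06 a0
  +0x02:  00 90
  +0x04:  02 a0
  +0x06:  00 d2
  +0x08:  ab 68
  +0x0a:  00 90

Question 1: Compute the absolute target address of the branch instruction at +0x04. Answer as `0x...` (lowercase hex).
off 0x04: read 02 a0 as little → 0xa002
  top 4b → 0xa → bl [J]
  imm: (w>>0)&0xfff=0x2 → #2
  target = base 0x30f2 + off 0x04 + 2 + imm 2 = 0x30fa

0x30fa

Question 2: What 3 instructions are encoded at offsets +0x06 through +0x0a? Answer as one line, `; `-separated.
[06] 00 d2 → 0xd200
  top 4b → 0xd → minus [RR]
  [11:10] rd=0 = %r0
  [9:8] rs=2 = %r2
[08] ab 68 → 0x68ab
  top 4b → 0x6 → addi [RI]
  [11:10] rd=2 = %r2
  [9:0] imm=171 = #171
[0a] 00 90 → 0x9000
  top 4b → 0x9 → nop [N]

minus %r0, %r2; addi %r2, #171; nop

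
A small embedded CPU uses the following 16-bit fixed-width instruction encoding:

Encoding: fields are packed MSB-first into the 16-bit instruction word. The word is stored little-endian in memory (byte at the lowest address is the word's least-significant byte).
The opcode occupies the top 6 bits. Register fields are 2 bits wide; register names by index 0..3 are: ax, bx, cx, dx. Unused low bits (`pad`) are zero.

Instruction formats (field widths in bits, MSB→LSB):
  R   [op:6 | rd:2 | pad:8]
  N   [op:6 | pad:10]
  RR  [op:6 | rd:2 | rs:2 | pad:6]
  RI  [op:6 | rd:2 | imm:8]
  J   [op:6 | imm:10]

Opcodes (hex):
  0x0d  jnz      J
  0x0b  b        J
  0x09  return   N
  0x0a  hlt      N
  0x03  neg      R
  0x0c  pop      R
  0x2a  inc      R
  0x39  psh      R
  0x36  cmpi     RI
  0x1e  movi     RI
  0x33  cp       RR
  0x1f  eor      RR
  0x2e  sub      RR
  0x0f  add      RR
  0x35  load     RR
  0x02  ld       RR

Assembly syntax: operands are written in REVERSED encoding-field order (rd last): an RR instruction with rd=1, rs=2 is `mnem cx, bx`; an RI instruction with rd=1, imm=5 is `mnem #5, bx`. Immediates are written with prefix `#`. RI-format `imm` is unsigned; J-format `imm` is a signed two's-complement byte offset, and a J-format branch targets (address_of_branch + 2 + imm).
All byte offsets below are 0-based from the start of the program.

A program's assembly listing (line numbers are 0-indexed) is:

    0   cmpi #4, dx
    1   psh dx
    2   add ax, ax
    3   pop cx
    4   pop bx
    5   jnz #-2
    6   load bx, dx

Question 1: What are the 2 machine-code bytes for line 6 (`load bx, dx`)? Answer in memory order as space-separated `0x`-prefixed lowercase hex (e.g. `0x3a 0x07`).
0x40 0xd7

line 6 (load): pack op=0x35:6|rd=3:2|rs=1:2|pad=0:6 = 0xd740; little→ 40 d7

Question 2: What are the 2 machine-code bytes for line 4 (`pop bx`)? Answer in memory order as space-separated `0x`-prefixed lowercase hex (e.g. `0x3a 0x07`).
0x00 0x31

L4: pop op=0xc:6|rd=1:2|pad=0:8 ⇒ 0x3100 ⇒ little 00 31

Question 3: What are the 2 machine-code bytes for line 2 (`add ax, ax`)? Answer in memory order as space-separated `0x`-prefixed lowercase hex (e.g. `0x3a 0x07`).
L2: add op=0xf:6|rd=0:2|rs=0:2|pad=0:6 ⇒ 0x3c00 ⇒ little 00 3c

0x00 0x3c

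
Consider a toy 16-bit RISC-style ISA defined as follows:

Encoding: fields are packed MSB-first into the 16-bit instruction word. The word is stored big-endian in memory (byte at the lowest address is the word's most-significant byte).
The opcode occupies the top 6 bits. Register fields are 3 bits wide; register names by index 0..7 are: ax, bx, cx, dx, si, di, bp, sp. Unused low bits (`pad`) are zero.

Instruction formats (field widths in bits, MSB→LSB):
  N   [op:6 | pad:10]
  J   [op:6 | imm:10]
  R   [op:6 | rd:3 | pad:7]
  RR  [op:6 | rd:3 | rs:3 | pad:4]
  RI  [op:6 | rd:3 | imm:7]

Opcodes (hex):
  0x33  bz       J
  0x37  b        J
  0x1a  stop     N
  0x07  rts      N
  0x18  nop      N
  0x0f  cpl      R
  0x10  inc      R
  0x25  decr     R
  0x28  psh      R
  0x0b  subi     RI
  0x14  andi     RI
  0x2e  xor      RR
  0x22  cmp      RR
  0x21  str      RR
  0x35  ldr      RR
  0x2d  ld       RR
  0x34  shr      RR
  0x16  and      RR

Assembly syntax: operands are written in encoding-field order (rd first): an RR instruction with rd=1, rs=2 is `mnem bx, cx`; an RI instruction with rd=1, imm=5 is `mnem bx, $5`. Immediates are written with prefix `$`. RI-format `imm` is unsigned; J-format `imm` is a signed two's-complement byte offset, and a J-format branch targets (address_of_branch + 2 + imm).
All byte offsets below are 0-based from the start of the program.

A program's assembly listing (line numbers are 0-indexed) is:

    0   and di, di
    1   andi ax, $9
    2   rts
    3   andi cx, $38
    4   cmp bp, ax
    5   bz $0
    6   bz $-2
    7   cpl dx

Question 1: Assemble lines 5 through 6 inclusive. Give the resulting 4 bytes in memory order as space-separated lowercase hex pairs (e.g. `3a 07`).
line 5 (bz): pack op=0x33:6|imm=0:10 = 0xcc00; big→ cc 00
line 6 (bz): pack op=0x33:6|imm=-2:10 = 0xcffe; big→ cf fe

cc 00 cf fe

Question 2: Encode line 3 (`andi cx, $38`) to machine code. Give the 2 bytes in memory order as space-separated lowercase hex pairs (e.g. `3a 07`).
3. andi fields op=0x14:6|rd=2:3|imm=38:7 → word 5126h → 51 26

51 26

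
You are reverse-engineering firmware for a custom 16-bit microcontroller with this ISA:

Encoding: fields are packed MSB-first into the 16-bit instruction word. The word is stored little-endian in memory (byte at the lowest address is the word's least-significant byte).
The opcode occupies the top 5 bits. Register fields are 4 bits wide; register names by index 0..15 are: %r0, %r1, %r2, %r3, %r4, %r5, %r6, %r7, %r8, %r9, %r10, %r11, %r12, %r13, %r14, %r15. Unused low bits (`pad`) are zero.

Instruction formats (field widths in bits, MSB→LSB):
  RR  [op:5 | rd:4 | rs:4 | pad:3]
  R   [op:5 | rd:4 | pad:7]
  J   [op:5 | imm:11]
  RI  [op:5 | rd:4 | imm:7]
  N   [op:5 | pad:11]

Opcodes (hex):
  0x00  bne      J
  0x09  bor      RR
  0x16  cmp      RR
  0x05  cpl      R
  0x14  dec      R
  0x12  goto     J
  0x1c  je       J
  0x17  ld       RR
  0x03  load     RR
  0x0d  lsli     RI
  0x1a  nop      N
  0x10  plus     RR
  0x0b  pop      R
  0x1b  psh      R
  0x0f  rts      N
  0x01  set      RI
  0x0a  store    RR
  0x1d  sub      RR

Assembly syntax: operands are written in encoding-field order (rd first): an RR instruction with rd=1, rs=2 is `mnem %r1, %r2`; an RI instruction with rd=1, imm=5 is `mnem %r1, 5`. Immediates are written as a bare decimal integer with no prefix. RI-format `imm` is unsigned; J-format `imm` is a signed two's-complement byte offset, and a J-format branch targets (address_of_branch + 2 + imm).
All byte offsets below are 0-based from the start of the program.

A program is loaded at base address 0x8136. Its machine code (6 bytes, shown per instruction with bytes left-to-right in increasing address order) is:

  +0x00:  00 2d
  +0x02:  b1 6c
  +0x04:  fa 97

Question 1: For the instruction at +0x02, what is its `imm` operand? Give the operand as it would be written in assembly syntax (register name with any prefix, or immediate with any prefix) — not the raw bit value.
off 0x02: read b1 6c as little → 0x6cb1
  top 5b → 0xd → lsli [RI]
  rd: (w>>7)&0xf=0x9 → %r9
  imm: (w>>0)&0x7f=0x31 → 49

49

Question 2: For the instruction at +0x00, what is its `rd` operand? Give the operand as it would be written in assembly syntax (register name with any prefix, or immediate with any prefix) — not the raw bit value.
%r10

@+00  little-endian(00 2d) = 0x2d00
  op=0x2d00>>11=0x5 ⇒ cpl (R)
  [10:7] rd=10 = %r10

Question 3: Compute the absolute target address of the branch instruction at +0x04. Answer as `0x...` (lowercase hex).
0x8136

@+04  little-endian(fa 97) = 0x97fa
  top 5b → 0x12 → goto [J]
  imm: (w>>0)&0x7ff=0x7fa (s11→-6) → -6
  target = base 0x8136 + off 0x04 + 2 + imm -6 = 0x8136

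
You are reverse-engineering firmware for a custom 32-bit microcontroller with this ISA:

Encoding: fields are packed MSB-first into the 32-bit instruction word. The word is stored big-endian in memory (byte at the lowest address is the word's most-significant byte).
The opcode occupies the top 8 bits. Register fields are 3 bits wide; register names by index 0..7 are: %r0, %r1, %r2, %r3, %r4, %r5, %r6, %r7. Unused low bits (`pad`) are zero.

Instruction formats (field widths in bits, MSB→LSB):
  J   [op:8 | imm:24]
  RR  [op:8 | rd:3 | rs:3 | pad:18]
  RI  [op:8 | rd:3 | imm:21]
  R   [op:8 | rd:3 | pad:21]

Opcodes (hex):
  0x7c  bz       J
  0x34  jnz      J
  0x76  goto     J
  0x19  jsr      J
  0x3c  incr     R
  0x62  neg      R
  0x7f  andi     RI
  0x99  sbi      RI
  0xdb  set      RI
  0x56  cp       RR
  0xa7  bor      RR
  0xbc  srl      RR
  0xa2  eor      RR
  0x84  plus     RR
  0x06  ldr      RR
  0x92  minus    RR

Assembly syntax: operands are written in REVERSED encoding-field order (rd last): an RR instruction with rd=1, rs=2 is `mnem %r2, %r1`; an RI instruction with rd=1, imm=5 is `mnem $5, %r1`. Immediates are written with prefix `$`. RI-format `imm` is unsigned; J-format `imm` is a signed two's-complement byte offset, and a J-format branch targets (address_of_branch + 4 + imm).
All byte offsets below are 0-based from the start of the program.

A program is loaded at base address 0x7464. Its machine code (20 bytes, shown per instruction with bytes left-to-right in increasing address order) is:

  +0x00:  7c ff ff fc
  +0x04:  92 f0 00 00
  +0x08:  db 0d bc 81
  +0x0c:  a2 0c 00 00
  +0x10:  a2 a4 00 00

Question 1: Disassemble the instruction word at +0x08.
set $900225, %r0

[08] db 0d bc 81 → 0xdb0dbc81
  op=0xdb0dbc81>>24=0xdb ⇒ set (RI)
  rd: (w>>21)&0x7=0x0 → %r0
  imm: (w>>0)&0x1fffff=0xdbc81 → $900225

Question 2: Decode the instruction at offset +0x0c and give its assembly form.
@+0c  big-endian(a2 0c 00 00) = 0xa20c0000
  op=0xa20c0000>>24=0xa2 ⇒ eor (RR)
  [23:21] rd=0 = %r0
  [20:18] rs=3 = %r3

eor %r3, %r0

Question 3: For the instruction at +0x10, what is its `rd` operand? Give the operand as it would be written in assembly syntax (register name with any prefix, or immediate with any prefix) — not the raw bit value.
%r5

@+10  big-endian(a2 a4 00 00) = 0xa2a40000
  opcode bits[31:24]=0xa2: eor/RR
  [23:21] rd=5 = %r5
  [20:18] rs=1 = %r1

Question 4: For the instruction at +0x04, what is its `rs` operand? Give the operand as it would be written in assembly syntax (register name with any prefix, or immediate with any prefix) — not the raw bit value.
%r4

+0x04: 92 f0 00 00 ⇒ word 0x92f00000 (big)
  opcode bits[31:24]=0x92: minus/RR
  [23:21] rd=7 = %r7
  [20:18] rs=4 = %r4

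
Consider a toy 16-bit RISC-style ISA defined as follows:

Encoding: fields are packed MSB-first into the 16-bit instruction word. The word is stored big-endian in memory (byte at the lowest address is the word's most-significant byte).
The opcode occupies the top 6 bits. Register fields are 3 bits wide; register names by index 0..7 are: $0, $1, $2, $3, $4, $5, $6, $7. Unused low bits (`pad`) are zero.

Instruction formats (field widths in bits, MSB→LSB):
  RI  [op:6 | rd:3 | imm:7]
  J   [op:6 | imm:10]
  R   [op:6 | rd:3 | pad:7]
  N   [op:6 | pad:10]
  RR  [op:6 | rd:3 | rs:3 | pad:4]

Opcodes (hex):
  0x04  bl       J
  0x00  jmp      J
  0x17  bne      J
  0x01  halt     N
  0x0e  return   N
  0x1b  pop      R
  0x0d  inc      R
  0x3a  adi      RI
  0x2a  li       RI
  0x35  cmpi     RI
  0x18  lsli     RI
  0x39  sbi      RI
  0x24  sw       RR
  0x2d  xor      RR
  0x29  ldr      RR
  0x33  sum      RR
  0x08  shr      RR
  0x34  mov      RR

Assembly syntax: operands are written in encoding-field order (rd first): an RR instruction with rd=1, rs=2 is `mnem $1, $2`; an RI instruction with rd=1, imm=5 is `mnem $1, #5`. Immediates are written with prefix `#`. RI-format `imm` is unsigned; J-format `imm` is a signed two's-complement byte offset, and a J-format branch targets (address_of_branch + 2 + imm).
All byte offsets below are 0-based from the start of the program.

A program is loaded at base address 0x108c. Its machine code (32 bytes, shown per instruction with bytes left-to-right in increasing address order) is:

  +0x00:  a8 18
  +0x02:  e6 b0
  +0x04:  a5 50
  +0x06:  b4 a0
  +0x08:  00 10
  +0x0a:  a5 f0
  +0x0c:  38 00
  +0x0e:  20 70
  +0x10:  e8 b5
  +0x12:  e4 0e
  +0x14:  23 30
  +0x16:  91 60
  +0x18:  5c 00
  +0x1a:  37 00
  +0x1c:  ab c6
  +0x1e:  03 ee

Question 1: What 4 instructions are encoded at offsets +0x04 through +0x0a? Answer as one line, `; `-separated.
ldr $2, $5; xor $1, $2; jmp #16; ldr $3, $7

@+04  big-endian(a5 50) = 0xa550
  opcode bits[15:10]=0x29: ldr/RR
  rd: (w>>7)&0x7=0x2 → $2
  rs: (w>>4)&0x7=0x5 → $5
@+06  big-endian(b4 a0) = 0xb4a0
  opcode bits[15:10]=0x2d: xor/RR
  rd: (w>>7)&0x7=0x1 → $1
  rs: (w>>4)&0x7=0x2 → $2
@+08  big-endian(00 10) = 0x0010
  opcode bits[15:10]=0x0: jmp/J
  imm: (w>>0)&0x3ff=0x10 → #16
@+0a  big-endian(a5 f0) = 0xa5f0
  opcode bits[15:10]=0x29: ldr/RR
  rd: (w>>7)&0x7=0x3 → $3
  rs: (w>>4)&0x7=0x7 → $7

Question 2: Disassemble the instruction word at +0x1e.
jmp #-18

+0x1e: 03 ee ⇒ word 0x03ee (big)
  top 6b → 0x0 → jmp [J]
  [9:0] imm=1006 (s10→-18) = #-18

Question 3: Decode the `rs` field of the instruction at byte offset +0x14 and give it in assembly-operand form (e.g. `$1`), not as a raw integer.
@+14  big-endian(23 30) = 0x2330
  op=0x2330>>10=0x8 ⇒ shr (RR)
  rd@[9:7]=0x6 ⇒ $6
  rs@[6:4]=0x3 ⇒ $3

$3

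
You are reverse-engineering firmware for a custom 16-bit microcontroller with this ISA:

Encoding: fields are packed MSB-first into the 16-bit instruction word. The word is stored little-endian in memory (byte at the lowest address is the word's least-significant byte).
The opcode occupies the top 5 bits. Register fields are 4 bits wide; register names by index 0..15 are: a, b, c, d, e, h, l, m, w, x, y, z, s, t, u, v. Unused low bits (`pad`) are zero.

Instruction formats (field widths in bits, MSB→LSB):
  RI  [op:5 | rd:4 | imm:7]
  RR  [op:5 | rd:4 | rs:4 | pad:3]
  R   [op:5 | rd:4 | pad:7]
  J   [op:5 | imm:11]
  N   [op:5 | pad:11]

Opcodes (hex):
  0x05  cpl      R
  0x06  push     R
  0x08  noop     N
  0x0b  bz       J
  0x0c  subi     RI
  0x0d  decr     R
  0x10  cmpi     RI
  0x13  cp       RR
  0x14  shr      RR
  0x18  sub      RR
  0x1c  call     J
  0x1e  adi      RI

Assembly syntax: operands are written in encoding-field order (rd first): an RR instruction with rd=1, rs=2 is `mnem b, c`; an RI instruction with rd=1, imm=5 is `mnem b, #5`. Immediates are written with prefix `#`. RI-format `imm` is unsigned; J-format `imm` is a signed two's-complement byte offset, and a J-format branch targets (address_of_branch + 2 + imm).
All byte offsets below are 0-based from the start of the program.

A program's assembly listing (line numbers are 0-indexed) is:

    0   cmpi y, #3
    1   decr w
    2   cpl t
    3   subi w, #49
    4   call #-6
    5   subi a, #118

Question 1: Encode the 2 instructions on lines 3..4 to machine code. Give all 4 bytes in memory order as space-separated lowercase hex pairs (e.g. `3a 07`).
L3: subi op=0xc:5|rd=8:4|imm=49:7 ⇒ 0x6431 ⇒ little 31 64
L4: call op=0x1c:5|imm=-6:11 ⇒ 0xe7fa ⇒ little fa e7

31 64 fa e7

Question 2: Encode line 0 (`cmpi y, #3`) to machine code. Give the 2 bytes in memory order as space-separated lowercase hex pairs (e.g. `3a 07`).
L0: cmpi op=0x10:5|rd=10:4|imm=3:7 ⇒ 0x8503 ⇒ little 03 85

03 85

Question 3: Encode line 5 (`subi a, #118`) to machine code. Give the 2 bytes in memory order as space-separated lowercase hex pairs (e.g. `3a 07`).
76 60

5. subi fields op=0xc:5|rd=0:4|imm=118:7 → word 6076h → 76 60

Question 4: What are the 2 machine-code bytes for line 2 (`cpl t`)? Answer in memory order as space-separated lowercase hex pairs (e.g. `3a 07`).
L2: cpl op=0x5:5|rd=13:4|pad=0:7 ⇒ 0x2e80 ⇒ little 80 2e

80 2e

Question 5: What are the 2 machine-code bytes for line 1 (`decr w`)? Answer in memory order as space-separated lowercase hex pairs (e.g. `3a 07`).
00 6c

line 1 (decr): pack op=0xd:5|rd=8:4|pad=0:7 = 0x6c00; little→ 00 6c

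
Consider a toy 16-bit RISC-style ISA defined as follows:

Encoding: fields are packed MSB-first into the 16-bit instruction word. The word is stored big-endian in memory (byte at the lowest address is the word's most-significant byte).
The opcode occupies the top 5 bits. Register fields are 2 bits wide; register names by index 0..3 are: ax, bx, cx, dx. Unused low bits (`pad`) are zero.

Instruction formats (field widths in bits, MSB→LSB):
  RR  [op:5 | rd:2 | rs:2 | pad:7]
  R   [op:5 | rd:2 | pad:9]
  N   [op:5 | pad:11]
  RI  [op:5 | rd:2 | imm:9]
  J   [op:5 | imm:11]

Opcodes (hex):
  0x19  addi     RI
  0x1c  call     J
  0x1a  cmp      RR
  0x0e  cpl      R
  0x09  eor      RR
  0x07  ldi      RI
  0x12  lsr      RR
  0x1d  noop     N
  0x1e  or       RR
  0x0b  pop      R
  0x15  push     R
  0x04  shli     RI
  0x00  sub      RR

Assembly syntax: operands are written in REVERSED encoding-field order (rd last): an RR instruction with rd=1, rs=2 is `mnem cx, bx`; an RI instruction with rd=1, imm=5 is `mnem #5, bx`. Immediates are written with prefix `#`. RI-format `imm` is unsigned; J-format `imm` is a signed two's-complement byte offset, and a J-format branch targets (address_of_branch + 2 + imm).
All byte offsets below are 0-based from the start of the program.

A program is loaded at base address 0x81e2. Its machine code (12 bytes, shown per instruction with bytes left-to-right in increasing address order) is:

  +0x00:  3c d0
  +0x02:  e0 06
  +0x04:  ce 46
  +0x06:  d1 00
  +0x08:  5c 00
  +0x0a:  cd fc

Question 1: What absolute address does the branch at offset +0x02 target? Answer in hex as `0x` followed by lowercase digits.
@+02  big-endian(e0 06) = 0xe006
  opcode bits[15:11]=0x1c: call/J
  imm@[10:0]=0x6 ⇒ #6
  target = base 0x81e2 + off 0x02 + 2 + imm 6 = 0x81ec

0x81ec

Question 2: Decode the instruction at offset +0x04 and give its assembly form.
+0x04: ce 46 ⇒ word 0xce46 (big)
  top 5b → 0x19 → addi [RI]
  rd: (w>>9)&0x3=0x3 → dx
  imm: (w>>0)&0x1ff=0x46 → #70

addi #70, dx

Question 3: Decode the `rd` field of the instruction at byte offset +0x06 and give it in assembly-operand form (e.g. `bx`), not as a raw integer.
ax

@+06  big-endian(d1 00) = 0xd100
  op=0xd100>>11=0x1a ⇒ cmp (RR)
  rd: (w>>9)&0x3=0x0 → ax
  rs: (w>>7)&0x3=0x2 → cx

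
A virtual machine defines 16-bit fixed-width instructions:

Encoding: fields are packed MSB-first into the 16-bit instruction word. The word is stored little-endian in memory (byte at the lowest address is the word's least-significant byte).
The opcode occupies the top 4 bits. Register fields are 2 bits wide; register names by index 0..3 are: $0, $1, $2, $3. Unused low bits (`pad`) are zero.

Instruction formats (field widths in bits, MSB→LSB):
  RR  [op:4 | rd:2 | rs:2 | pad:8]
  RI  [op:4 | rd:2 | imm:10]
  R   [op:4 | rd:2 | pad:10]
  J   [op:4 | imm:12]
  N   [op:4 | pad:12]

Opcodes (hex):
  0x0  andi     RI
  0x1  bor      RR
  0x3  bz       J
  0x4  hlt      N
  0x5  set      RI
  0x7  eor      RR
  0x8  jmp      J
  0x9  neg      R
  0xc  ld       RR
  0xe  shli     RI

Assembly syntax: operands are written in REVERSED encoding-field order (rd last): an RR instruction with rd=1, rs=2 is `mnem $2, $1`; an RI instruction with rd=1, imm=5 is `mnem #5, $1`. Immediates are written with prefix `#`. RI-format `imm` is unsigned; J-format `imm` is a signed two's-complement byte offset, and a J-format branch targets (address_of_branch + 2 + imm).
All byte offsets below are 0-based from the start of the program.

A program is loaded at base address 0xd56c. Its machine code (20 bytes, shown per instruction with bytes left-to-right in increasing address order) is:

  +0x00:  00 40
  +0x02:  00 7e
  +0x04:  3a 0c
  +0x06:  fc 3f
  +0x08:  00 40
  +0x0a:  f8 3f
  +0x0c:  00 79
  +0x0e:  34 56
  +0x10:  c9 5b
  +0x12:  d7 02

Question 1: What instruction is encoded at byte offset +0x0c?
+0x0c: 00 79 ⇒ word 0x7900 (little)
  top 4b → 0x7 → eor [RR]
  rd: (w>>10)&0x3=0x2 → $2
  rs: (w>>8)&0x3=0x1 → $1

eor $1, $2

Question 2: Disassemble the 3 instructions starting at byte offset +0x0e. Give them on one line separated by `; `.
set #564, $1; set #969, $2; andi #727, $0

+0x0e: 34 56 ⇒ word 0x5634 (little)
  opcode bits[15:12]=0x5: set/RI
  rd@[11:10]=0x1 ⇒ $1
  imm@[9:0]=0x234 ⇒ #564
+0x10: c9 5b ⇒ word 0x5bc9 (little)
  opcode bits[15:12]=0x5: set/RI
  rd@[11:10]=0x2 ⇒ $2
  imm@[9:0]=0x3c9 ⇒ #969
+0x12: d7 02 ⇒ word 0x02d7 (little)
  opcode bits[15:12]=0x0: andi/RI
  rd@[11:10]=0x0 ⇒ $0
  imm@[9:0]=0x2d7 ⇒ #727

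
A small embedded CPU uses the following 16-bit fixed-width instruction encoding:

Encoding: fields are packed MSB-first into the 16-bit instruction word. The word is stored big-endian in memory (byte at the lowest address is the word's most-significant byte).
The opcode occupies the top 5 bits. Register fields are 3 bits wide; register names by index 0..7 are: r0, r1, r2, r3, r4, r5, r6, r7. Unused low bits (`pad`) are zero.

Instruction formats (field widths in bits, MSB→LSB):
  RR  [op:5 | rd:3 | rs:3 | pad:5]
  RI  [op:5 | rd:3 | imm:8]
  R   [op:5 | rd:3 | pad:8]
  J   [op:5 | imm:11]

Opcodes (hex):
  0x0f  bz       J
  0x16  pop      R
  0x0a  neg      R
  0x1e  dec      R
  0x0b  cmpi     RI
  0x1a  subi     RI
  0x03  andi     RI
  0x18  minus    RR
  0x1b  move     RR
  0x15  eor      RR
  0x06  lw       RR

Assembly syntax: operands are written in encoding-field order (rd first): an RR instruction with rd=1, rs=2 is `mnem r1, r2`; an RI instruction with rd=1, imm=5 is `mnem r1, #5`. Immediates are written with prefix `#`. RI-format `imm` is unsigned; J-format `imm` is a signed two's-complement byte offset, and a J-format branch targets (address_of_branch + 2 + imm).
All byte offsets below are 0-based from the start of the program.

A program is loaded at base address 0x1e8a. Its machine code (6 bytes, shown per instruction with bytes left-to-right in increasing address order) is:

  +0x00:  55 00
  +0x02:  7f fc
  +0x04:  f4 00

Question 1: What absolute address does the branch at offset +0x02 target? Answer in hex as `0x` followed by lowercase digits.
0x1e8a

[02] 7f fc → 0x7ffc
  opcode bits[15:11]=0xf: bz/J
  imm: (w>>0)&0x7ff=0x7fc (s11→-4) → #-4
  target = base 0x1e8a + off 0x02 + 2 + imm -4 = 0x1e8a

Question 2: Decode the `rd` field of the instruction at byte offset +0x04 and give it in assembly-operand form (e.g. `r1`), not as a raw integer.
r4

@+04  big-endian(f4 00) = 0xf400
  op=0xf400>>11=0x1e ⇒ dec (R)
  rd: (w>>8)&0x7=0x4 → r4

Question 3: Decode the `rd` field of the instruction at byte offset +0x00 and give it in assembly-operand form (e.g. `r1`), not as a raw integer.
[00] 55 00 → 0x5500
  op=0x5500>>11=0xa ⇒ neg (R)
  rd@[10:8]=0x5 ⇒ r5

r5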